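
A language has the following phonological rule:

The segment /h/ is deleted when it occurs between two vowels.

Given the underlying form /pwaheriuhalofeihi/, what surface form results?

/h/ occurs between vowels /a/ and /e/, so it deletes.
/h/ occurs between vowels /u/ and /a/, so it deletes.
/h/ occurs between vowels /i/ and /i/, so it deletes.
Surface form: [pwaeriualofeii].

pwaeriualofeii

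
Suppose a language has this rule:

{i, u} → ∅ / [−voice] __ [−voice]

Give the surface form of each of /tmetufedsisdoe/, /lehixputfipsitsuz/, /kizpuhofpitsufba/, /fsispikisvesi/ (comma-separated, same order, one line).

tmetfedssdoe, lehxptfpstsuz, kizphofptsfba, fsspksvesi

/tmetufedsisdoe/: /u/ is a high vowel flanked by voiceless consonants /t/ and /f/, so it deletes. /i/ is a high vowel flanked by voiceless consonants /s/ and /s/, so it deletes. → [tmetfedssdoe].
/lehixputfipsitsuz/: /i/ is a high vowel flanked by voiceless consonants /h/ and /x/, so it deletes. /u/ is a high vowel flanked by voiceless consonants /p/ and /t/, so it deletes. /i/ is a high vowel flanked by voiceless consonants /f/ and /p/, so it deletes. /i/ is a high vowel flanked by voiceless consonants /s/ and /t/, so it deletes. → [lehxptfpstsuz].
/kizpuhofpitsufba/: /u/ is a high vowel flanked by voiceless consonants /p/ and /h/, so it deletes. /i/ is a high vowel flanked by voiceless consonants /p/ and /t/, so it deletes. /u/ is a high vowel flanked by voiceless consonants /s/ and /f/, so it deletes. → [kizphofptsfba].
/fsispikisvesi/: /i/ is a high vowel flanked by voiceless consonants /s/ and /s/, so it deletes. /i/ is a high vowel flanked by voiceless consonants /p/ and /k/, so it deletes. /i/ is a high vowel flanked by voiceless consonants /k/ and /s/, so it deletes. → [fsspksvesi].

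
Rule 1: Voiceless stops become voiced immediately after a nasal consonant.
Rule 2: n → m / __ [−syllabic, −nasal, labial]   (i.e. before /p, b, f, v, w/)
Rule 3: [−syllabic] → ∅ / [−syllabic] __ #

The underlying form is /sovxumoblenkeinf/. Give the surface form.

Rule 1 (post-nasal voicing): /k/ is a voiceless stop immediately after the nasal /n/, so it voices to [g]. /sovxumoblenkeinf/ → sovxumoblengeinf.
Rule 2 (nasal place assimilation): /n/ precedes the labial consonant /f/, so it assimilates in place to [m]. /sovxumoblengeinf/ → sovxumoblengeimf.
Rule 3 (final cluster simplification): /f/ is the second consonant of a word-final cluster /mf/, so it deletes. /sovxumoblengeimf/ → sovxumoblengeim.

sovxumoblengeim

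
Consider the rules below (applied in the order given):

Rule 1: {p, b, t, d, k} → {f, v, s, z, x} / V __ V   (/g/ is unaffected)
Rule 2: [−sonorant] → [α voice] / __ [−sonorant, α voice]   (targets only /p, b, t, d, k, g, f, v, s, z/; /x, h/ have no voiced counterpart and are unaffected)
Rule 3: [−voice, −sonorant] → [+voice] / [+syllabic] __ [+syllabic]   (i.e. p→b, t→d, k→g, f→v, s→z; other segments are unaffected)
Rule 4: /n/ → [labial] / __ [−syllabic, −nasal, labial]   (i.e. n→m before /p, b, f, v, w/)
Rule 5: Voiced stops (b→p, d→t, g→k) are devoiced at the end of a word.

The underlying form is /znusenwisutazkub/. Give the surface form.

Rule 1 (intervocalic spirantization): /t/ is a stop between vowels /u/ and /a/, so it spirantizes to the fricative [s]. /znusenwisutazkub/ → znusenwisusazkub.
Rule 2 (regressive voicing assimilation): /z/ precedes the voiceless obstruent /k/, so it devoices to [s] by assimilation. /znusenwisusazkub/ → znusenwisusaskub.
Rule 3 (intervocalic voicing): /s/ is a voiceless obstruent between vowels /u/ and /e/, so it voices to [z]. /s/ is a voiceless obstruent between vowels /i/ and /u/, so it voices to [z]. /s/ is a voiceless obstruent between vowels /u/ and /a/, so it voices to [z]. /znusenwisusaskub/ → znuzenwizuzaskub.
Rule 4 (nasal place assimilation): /n/ precedes the labial consonant /w/, so it assimilates in place to [m]. /znuzenwizuzaskub/ → znuzemwizuzaskub.
Rule 5 (final devoicing): /b/ is a voiced stop in word-final position, so it devoices to [p]. /znuzemwizuzaskub/ → znuzemwizuzaskup.

znuzemwizuzaskup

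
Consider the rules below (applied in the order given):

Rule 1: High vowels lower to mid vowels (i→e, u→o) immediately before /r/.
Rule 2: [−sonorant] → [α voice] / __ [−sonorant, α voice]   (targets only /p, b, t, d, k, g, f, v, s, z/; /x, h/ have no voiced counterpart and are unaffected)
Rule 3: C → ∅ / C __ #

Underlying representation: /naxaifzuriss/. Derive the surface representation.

Rule 1 (pre-rhotic lowering): /u/ is a high vowel immediately before /r/, so it lowers to [o]. /naxaifzuriss/ → naxaifzoriss.
Rule 2 (regressive voicing assimilation): /f/ precedes the voiced obstruent /z/, so it voices to [v] by assimilation. /naxaifzoriss/ → naxaivzoriss.
Rule 3 (final cluster simplification): /s/ is the second consonant of a word-final cluster /ss/, so it deletes. /naxaivzoriss/ → naxaivzoris.

naxaivzoris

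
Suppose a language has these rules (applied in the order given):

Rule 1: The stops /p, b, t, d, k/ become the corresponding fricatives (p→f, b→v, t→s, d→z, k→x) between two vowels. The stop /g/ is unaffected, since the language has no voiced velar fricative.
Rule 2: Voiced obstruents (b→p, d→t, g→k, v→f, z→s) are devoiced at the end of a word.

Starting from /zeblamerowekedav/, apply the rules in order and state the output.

Rule 1 (intervocalic spirantization): /k/ is a stop between vowels /e/ and /e/, so it spirantizes to the fricative [x]. /d/ is a stop between vowels /e/ and /a/, so it spirantizes to the fricative [z]. /zeblamerowekedav/ → zeblamerowexezav.
Rule 2 (final devoicing): /v/ is a voiced obstruent in word-final position, so it devoices to [f]. /zeblamerowexezav/ → zeblamerowexezaf.

zeblamerowexezaf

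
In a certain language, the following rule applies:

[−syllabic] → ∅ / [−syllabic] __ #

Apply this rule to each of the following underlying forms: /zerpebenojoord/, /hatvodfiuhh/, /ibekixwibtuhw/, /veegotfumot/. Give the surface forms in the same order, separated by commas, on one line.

zerpebenojoor, hatvodfiuh, ibekixwibtuh, veegotfumot

/zerpebenojoord/: /d/ is the second consonant of a word-final cluster /rd/, so it deletes. → [zerpebenojoor].
/hatvodfiuhh/: /h/ is the second consonant of a word-final cluster /hh/, so it deletes. → [hatvodfiuh].
/ibekixwibtuhw/: /w/ is the second consonant of a word-final cluster /hw/, so it deletes. → [ibekixwibtuh].
/veegotfumot/: the rule's environment is not met; surfaces unchanged as [veegotfumot].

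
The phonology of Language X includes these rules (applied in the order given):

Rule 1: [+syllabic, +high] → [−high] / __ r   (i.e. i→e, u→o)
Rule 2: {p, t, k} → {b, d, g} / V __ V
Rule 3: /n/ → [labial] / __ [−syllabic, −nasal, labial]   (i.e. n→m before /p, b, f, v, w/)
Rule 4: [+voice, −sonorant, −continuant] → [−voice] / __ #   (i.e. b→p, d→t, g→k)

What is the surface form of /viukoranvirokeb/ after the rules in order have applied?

Rule 1 (pre-rhotic lowering): /i/ is a high vowel immediately before /r/, so it lowers to [e]. /viukoranvirokeb/ → viukoranverokeb.
Rule 2 (intervocalic voicing): /k/ is a voiceless stop between vowels /u/ and /o/, so it voices to [g]. /k/ is a voiceless stop between vowels /o/ and /e/, so it voices to [g]. /viukoranverokeb/ → viugoranverogeb.
Rule 3 (nasal place assimilation): /n/ precedes the labial consonant /v/, so it assimilates in place to [m]. /viugoranverogeb/ → viugoramverogeb.
Rule 4 (final devoicing): /b/ is a voiced stop in word-final position, so it devoices to [p]. /viugoramverogeb/ → viugoramverogep.

viugoramverogep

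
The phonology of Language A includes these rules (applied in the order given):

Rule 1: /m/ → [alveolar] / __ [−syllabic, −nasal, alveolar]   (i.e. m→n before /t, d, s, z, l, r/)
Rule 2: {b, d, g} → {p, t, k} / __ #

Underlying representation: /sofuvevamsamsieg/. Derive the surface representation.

Rule 1 (nasal place assimilation): /m/ precedes the alveolar consonant /s/, so it assimilates in place to [n]. /m/ precedes the alveolar consonant /s/, so it assimilates in place to [n]. /sofuvevamsamsieg/ → sofuvevansansieg.
Rule 2 (final devoicing): /g/ is a voiced stop in word-final position, so it devoices to [k]. /sofuvevansansieg/ → sofuvevansansiek.

sofuvevansansiek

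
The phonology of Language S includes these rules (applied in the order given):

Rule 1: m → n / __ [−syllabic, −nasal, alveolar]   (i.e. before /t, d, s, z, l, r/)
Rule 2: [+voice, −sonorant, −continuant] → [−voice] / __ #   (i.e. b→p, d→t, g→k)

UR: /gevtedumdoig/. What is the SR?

Rule 1 (nasal place assimilation): /m/ precedes the alveolar consonant /d/, so it assimilates in place to [n]. /gevtedumdoig/ → gevtedundoig.
Rule 2 (final devoicing): /g/ is a voiced stop in word-final position, so it devoices to [k]. /gevtedundoig/ → gevtedundoik.

gevtedundoik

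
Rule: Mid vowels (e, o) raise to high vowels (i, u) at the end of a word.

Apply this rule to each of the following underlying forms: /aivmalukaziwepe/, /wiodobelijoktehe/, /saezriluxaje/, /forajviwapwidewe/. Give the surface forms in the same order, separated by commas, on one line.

/aivmalukaziwepe/: /e/ is a mid vowel in word-final position, so it raises to [i]. → [aivmalukaziwepi].
/wiodobelijoktehe/: /e/ is a mid vowel in word-final position, so it raises to [i]. → [wiodobelijoktehi].
/saezriluxaje/: /e/ is a mid vowel in word-final position, so it raises to [i]. → [saezriluxaji].
/forajviwapwidewe/: /e/ is a mid vowel in word-final position, so it raises to [i]. → [forajviwapwidewi].

aivmalukaziwepi, wiodobelijoktehi, saezriluxaji, forajviwapwidewi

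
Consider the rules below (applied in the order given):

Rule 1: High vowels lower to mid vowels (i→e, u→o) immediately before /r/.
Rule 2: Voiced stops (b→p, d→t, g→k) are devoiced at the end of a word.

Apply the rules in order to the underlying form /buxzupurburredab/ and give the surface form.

buxzuporborredap

Rule 1 (pre-rhotic lowering): /u/ is a high vowel immediately before /r/, so it lowers to [o]. /u/ is a high vowel immediately before /r/, so it lowers to [o]. /buxzupurburredab/ → buxzuporborredab.
Rule 2 (final devoicing): /b/ is a voiced stop in word-final position, so it devoices to [p]. /buxzuporborredab/ → buxzuporborredap.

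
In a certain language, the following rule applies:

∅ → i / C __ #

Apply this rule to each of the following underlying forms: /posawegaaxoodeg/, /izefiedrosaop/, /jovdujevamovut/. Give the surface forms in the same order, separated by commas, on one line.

/posawegaaxoodeg/: the form ends in the consonant /g/, so [i] is inserted word-finally. → [posawegaaxoodegi].
/izefiedrosaop/: the form ends in the consonant /p/, so [i] is inserted word-finally. → [izefiedrosaopi].
/jovdujevamovut/: the form ends in the consonant /t/, so [i] is inserted word-finally. → [jovdujevamovuti].

posawegaaxoodegi, izefiedrosaopi, jovdujevamovuti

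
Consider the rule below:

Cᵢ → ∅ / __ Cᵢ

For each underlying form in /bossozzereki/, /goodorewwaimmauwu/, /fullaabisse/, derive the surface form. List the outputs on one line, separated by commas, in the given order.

bosozereki, goodorewaimauwu, fulaabise

/bossozzereki/: /ss/ is a geminate; the first /s/ deletes. /zz/ is a geminate; the first /z/ deletes. → [bosozereki].
/goodorewwaimmauwu/: /ww/ is a geminate; the first /w/ deletes. /mm/ is a geminate; the first /m/ deletes. → [goodorewaimauwu].
/fullaabisse/: /ll/ is a geminate; the first /l/ deletes. /ss/ is a geminate; the first /s/ deletes. → [fulaabise].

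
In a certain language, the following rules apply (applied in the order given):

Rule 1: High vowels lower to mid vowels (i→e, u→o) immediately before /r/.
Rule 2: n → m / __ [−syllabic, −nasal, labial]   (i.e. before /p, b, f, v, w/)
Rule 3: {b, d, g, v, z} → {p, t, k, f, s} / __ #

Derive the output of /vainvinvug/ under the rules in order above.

vaimvimvuk

Rule 1 (pre-rhotic lowering): no segment meets the environment; /vainvinvug/ is unchanged.
Rule 2 (nasal place assimilation): /n/ precedes the labial consonant /v/, so it assimilates in place to [m]. /n/ precedes the labial consonant /v/, so it assimilates in place to [m]. /vainvinvug/ → vaimvimvug.
Rule 3 (final devoicing): /g/ is a voiced obstruent in word-final position, so it devoices to [k]. /vaimvimvug/ → vaimvimvuk.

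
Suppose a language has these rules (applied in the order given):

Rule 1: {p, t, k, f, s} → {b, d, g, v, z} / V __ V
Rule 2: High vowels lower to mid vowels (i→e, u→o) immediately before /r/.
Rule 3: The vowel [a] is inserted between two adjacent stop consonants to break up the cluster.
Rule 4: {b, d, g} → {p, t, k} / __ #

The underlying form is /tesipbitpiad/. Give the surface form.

tezipabitapiat

Rule 1 (intervocalic voicing): /s/ is a voiceless obstruent between vowels /e/ and /i/, so it voices to [z]. /tesipbitpiad/ → tezipbitpiad.
Rule 2 (pre-rhotic lowering): no segment meets the environment; /tezipbitpiad/ is unchanged.
Rule 3 (stop-cluster a-epenthesis): /p/ and /b/ form a stop–stop cluster, so [a] is inserted between them. /t/ and /p/ form a stop–stop cluster, so [a] is inserted between them. /tezipbitpiad/ → tezipabitapiad.
Rule 4 (final devoicing): /d/ is a voiced stop in word-final position, so it devoices to [t]. /tezipabitapiad/ → tezipabitapiat.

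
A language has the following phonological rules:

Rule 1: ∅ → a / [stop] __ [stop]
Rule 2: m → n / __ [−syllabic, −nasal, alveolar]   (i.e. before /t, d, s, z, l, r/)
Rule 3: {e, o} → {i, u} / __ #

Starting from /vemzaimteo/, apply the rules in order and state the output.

venzainteu

Rule 1 (stop-cluster a-epenthesis): no segment meets the environment; /vemzaimteo/ is unchanged.
Rule 2 (nasal place assimilation): /m/ precedes the alveolar consonant /z/, so it assimilates in place to [n]. /m/ precedes the alveolar consonant /t/, so it assimilates in place to [n]. /vemzaimteo/ → venzainteo.
Rule 3 (final vowel raising): /o/ is a mid vowel in word-final position, so it raises to [u]. /venzainteo/ → venzainteu.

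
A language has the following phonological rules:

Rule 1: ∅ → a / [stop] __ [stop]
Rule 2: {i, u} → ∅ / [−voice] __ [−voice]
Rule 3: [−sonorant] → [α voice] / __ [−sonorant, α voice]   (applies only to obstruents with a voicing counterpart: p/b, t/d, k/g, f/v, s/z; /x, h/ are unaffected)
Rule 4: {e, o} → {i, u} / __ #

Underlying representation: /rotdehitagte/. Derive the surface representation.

rotadehtagati

Rule 1 (stop-cluster a-epenthesis): /t/ and /d/ form a stop–stop cluster, so [a] is inserted between them. /g/ and /t/ form a stop–stop cluster, so [a] is inserted between them. /rotdehitagte/ → rotadehitagate.
Rule 2 (high vowel syncope): /i/ is a high vowel flanked by voiceless consonants /h/ and /t/, so it deletes. /rotadehitagate/ → rotadehtagate.
Rule 3 (regressive voicing assimilation): no segment meets the environment; /rotadehtagate/ is unchanged.
Rule 4 (final vowel raising): /e/ is a mid vowel in word-final position, so it raises to [i]. /rotadehtagate/ → rotadehtagati.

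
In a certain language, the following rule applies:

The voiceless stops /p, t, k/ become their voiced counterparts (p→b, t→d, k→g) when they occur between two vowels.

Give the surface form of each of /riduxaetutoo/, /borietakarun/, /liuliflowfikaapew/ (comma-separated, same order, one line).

riduxaedudoo, boriedagarun, liuliflowfigaabew

/riduxaetutoo/: /t/ is a voiceless stop between vowels /e/ and /u/, so it voices to [d]. /t/ is a voiceless stop between vowels /u/ and /o/, so it voices to [d]. → [riduxaedudoo].
/borietakarun/: /t/ is a voiceless stop between vowels /e/ and /a/, so it voices to [d]. /k/ is a voiceless stop between vowels /a/ and /a/, so it voices to [g]. → [boriedagarun].
/liuliflowfikaapew/: /k/ is a voiceless stop between vowels /i/ and /a/, so it voices to [g]. /p/ is a voiceless stop between vowels /a/ and /e/, so it voices to [b]. → [liuliflowfigaabew].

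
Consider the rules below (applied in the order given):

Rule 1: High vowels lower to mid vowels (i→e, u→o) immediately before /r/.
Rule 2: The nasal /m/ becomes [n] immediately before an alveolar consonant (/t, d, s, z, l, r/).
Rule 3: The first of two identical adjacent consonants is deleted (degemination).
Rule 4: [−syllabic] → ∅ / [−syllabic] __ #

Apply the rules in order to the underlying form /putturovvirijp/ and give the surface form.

Rule 1 (pre-rhotic lowering): /u/ is a high vowel immediately before /r/, so it lowers to [o]. /i/ is a high vowel immediately before /r/, so it lowers to [e]. /putturovvirijp/ → puttorovverijp.
Rule 2 (nasal place assimilation): no segment meets the environment; /puttorovverijp/ is unchanged.
Rule 3 (degemination): /tt/ is a geminate; the first /t/ deletes. /vv/ is a geminate; the first /v/ deletes. /puttorovverijp/ → putoroverijp.
Rule 4 (final cluster simplification): /p/ is the second consonant of a word-final cluster /jp/, so it deletes. /putoroverijp/ → putoroverij.

putoroverij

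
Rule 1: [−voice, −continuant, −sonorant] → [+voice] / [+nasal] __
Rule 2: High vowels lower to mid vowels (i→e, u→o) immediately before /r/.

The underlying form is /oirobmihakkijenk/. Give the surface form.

oerobmihakkijeng

Rule 1 (post-nasal voicing): /k/ is a voiceless stop immediately after the nasal /n/, so it voices to [g]. /oirobmihakkijenk/ → oirobmihakkijeng.
Rule 2 (pre-rhotic lowering): /i/ is a high vowel immediately before /r/, so it lowers to [e]. /oirobmihakkijeng/ → oerobmihakkijeng.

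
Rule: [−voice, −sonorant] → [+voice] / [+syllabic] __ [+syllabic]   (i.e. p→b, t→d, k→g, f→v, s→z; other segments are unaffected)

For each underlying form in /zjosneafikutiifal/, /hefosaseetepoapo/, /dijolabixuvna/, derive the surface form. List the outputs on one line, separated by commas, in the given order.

/zjosneafikutiifal/: /f/ is a voiceless obstruent between vowels /a/ and /i/, so it voices to [v]. /k/ is a voiceless obstruent between vowels /i/ and /u/, so it voices to [g]. /t/ is a voiceless obstruent between vowels /u/ and /i/, so it voices to [d]. /f/ is a voiceless obstruent between vowels /i/ and /a/, so it voices to [v]. → [zjosneavigudiival].
/hefosaseetepoapo/: /f/ is a voiceless obstruent between vowels /e/ and /o/, so it voices to [v]. /s/ is a voiceless obstruent between vowels /o/ and /a/, so it voices to [z]. /s/ is a voiceless obstruent between vowels /a/ and /e/, so it voices to [z]. /t/ is a voiceless obstruent between vowels /e/ and /e/, so it voices to [d]. /p/ is a voiceless obstruent between vowels /e/ and /o/, so it voices to [b]. /p/ is a voiceless obstruent between vowels /a/ and /o/, so it voices to [b]. → [hevozazeedeboabo].
/dijolabixuvna/: the rule's environment is not met; surfaces unchanged as [dijolabixuvna].

zjosneavigudiival, hevozazeedeboabo, dijolabixuvna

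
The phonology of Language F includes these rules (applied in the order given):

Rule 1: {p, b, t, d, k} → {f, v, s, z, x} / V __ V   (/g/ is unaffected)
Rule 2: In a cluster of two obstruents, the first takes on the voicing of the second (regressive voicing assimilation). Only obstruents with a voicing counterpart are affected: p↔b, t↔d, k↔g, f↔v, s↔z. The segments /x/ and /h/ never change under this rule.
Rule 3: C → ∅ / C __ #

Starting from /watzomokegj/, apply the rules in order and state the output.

Rule 1 (intervocalic spirantization): /k/ is a stop between vowels /o/ and /e/, so it spirantizes to the fricative [x]. /watzomokegj/ → watzomoxegj.
Rule 2 (regressive voicing assimilation): /t/ precedes the voiced obstruent /z/, so it voices to [d] by assimilation. /watzomoxegj/ → wadzomoxegj.
Rule 3 (final cluster simplification): /j/ is the second consonant of a word-final cluster /gj/, so it deletes. /wadzomoxegj/ → wadzomoxeg.

wadzomoxeg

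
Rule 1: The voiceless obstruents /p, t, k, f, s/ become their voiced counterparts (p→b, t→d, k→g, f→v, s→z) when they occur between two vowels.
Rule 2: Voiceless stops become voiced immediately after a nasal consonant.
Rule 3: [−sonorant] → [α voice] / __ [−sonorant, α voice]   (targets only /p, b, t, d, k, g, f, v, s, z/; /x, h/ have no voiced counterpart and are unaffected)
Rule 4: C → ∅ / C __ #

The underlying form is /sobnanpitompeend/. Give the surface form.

sobnanbidombeen

Rule 1 (intervocalic voicing): /t/ is a voiceless obstruent between vowels /i/ and /o/, so it voices to [d]. /sobnanpitompeend/ → sobnanpidompeend.
Rule 2 (post-nasal voicing): /p/ is a voiceless stop immediately after the nasal /n/, so it voices to [b]. /p/ is a voiceless stop immediately after the nasal /m/, so it voices to [b]. /sobnanpidompeend/ → sobnanbidombeend.
Rule 3 (regressive voicing assimilation): no segment meets the environment; /sobnanbidombeend/ is unchanged.
Rule 4 (final cluster simplification): /d/ is the second consonant of a word-final cluster /nd/, so it deletes. /sobnanbidombeend/ → sobnanbidombeen.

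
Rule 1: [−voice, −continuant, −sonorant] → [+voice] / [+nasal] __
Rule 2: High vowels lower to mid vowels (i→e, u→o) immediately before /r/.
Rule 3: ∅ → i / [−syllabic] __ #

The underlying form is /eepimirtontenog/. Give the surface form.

Rule 1 (post-nasal voicing): /t/ is a voiceless stop immediately after the nasal /n/, so it voices to [d]. /eepimirtontenog/ → eepimirtondenog.
Rule 2 (pre-rhotic lowering): /i/ is a high vowel immediately before /r/, so it lowers to [e]. /eepimirtondenog/ → eepimertondenog.
Rule 3 (final i-epenthesis): the form ends in the consonant /g/, so [i] is inserted word-finally. /eepimertondenog/ → eepimertondenogi.

eepimertondenogi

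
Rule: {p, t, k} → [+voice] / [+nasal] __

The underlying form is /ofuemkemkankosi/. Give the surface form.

ofuemgemgangosi

/k/ is a voiceless stop immediately after the nasal /m/, so it voices to [g].
/k/ is a voiceless stop immediately after the nasal /m/, so it voices to [g].
/k/ is a voiceless stop immediately after the nasal /n/, so it voices to [g].
Surface form: [ofuemgemgangosi].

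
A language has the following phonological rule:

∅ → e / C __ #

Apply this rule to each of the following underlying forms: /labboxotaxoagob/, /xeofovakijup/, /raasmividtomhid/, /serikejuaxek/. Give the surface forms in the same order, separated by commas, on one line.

/labboxotaxoagob/: the form ends in the consonant /b/, so [e] is inserted word-finally. → [labboxotaxoagobe].
/xeofovakijup/: the form ends in the consonant /p/, so [e] is inserted word-finally. → [xeofovakijupe].
/raasmividtomhid/: the form ends in the consonant /d/, so [e] is inserted word-finally. → [raasmividtomhide].
/serikejuaxek/: the form ends in the consonant /k/, so [e] is inserted word-finally. → [serikejuaxeke].

labboxotaxoagobe, xeofovakijupe, raasmividtomhide, serikejuaxeke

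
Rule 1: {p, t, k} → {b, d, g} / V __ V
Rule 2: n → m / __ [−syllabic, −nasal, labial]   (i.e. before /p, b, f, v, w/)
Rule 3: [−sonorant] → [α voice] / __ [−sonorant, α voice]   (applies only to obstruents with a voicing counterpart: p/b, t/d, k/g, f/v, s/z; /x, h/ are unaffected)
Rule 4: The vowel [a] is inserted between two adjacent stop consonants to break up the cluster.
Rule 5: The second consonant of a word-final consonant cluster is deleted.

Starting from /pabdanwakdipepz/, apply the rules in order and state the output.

Rule 1 (intervocalic voicing): /p/ is a voiceless stop between vowels /i/ and /e/, so it voices to [b]. /pabdanwakdipepz/ → pabdanwakdibepz.
Rule 2 (nasal place assimilation): /n/ precedes the labial consonant /w/, so it assimilates in place to [m]. /pabdanwakdibepz/ → pabdamwakdibepz.
Rule 3 (regressive voicing assimilation): /k/ precedes the voiced obstruent /d/, so it voices to [g] by assimilation. /p/ precedes the voiced obstruent /z/, so it voices to [b] by assimilation. /pabdamwakdibepz/ → pabdamwagdibebz.
Rule 4 (stop-cluster a-epenthesis): /b/ and /d/ form a stop–stop cluster, so [a] is inserted between them. /g/ and /d/ form a stop–stop cluster, so [a] is inserted between them. /pabdamwagdibebz/ → pabadamwagadibebz.
Rule 5 (final cluster simplification): /z/ is the second consonant of a word-final cluster /bz/, so it deletes. /pabadamwagadibebz/ → pabadamwagadibeb.

pabadamwagadibeb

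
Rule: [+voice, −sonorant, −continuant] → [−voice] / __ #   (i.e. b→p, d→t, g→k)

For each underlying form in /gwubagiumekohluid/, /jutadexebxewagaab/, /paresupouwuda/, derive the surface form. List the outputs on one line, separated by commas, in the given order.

/gwubagiumekohluid/: /d/ is a voiced stop in word-final position, so it devoices to [t]. → [gwubagiumekohluit].
/jutadexebxewagaab/: /b/ is a voiced stop in word-final position, so it devoices to [p]. → [jutadexebxewagaap].
/paresupouwuda/: the rule's environment is not met; surfaces unchanged as [paresupouwuda].

gwubagiumekohluit, jutadexebxewagaap, paresupouwuda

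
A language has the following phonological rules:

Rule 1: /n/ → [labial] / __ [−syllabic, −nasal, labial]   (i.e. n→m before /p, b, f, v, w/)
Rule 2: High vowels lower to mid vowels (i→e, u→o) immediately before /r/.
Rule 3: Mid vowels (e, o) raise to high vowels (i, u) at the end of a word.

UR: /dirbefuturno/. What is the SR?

Rule 1 (nasal place assimilation): no segment meets the environment; /dirbefuturno/ is unchanged.
Rule 2 (pre-rhotic lowering): /i/ is a high vowel immediately before /r/, so it lowers to [e]. /u/ is a high vowel immediately before /r/, so it lowers to [o]. /dirbefuturno/ → derbefutorno.
Rule 3 (final vowel raising): /o/ is a mid vowel in word-final position, so it raises to [u]. /derbefutorno/ → derbefutornu.

derbefutornu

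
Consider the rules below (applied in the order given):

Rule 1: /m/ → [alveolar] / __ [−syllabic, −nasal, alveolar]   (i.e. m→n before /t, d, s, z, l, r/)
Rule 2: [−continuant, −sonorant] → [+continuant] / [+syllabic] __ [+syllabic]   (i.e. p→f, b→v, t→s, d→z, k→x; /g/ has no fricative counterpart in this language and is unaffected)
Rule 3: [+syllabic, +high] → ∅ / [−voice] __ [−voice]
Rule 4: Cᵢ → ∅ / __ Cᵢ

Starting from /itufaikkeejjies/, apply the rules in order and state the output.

Rule 1 (nasal place assimilation): no segment meets the environment; /itufaikkeejjies/ is unchanged.
Rule 2 (intervocalic spirantization): /t/ is a stop between vowels /i/ and /u/, so it spirantizes to the fricative [s]. /itufaikkeejjies/ → isufaikkeejjies.
Rule 3 (high vowel syncope): /u/ is a high vowel flanked by voiceless consonants /s/ and /f/, so it deletes. /isufaikkeejjies/ → isfaikkeejjies.
Rule 4 (degemination): /kk/ is a geminate; the first /k/ deletes. /jj/ is a geminate; the first /j/ deletes. /isfaikkeejjies/ → isfaikeejies.

isfaikeejies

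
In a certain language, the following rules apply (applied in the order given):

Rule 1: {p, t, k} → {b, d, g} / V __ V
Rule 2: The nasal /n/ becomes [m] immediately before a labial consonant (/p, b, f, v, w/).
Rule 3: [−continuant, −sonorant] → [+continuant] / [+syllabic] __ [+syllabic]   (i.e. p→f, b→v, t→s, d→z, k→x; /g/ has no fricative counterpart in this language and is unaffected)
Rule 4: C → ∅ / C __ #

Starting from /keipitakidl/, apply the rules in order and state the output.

Rule 1 (intervocalic voicing): /p/ is a voiceless stop between vowels /i/ and /i/, so it voices to [b]. /t/ is a voiceless stop between vowels /i/ and /a/, so it voices to [d]. /k/ is a voiceless stop between vowels /a/ and /i/, so it voices to [g]. /keipitakidl/ → keibidagidl.
Rule 2 (nasal place assimilation): no segment meets the environment; /keibidagidl/ is unchanged.
Rule 3 (intervocalic spirantization): /b/ is a stop between vowels /i/ and /i/, so it spirantizes to the fricative [v]. /d/ is a stop between vowels /i/ and /a/, so it spirantizes to the fricative [z]. /keibidagidl/ → keivizagidl.
Rule 4 (final cluster simplification): /l/ is the second consonant of a word-final cluster /dl/, so it deletes. /keivizagidl/ → keivizagid.

keivizagid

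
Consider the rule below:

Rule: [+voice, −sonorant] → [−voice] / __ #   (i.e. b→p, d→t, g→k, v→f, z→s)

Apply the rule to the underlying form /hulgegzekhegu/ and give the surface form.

hulgegzekhegu

No segment of /hulgegzekhegu/ meets the structural description of the rule, so the form surfaces unchanged.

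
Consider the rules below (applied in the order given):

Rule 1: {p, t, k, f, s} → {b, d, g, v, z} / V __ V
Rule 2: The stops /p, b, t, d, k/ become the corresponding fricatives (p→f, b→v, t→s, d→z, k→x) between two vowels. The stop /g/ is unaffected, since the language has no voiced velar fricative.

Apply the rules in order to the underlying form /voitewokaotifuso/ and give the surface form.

Rule 1 (intervocalic voicing): /t/ is a voiceless obstruent between vowels /i/ and /e/, so it voices to [d]. /k/ is a voiceless obstruent between vowels /o/ and /a/, so it voices to [g]. /t/ is a voiceless obstruent between vowels /o/ and /i/, so it voices to [d]. /f/ is a voiceless obstruent between vowels /i/ and /u/, so it voices to [v]. /s/ is a voiceless obstruent between vowels /u/ and /o/, so it voices to [z]. /voitewokaotifuso/ → voidewogaodivuzo.
Rule 2 (intervocalic spirantization): /d/ is a stop between vowels /i/ and /e/, so it spirantizes to the fricative [z]. /d/ is a stop between vowels /o/ and /i/, so it spirantizes to the fricative [z]. /voidewogaodivuzo/ → voizewogaozivuzo.

voizewogaozivuzo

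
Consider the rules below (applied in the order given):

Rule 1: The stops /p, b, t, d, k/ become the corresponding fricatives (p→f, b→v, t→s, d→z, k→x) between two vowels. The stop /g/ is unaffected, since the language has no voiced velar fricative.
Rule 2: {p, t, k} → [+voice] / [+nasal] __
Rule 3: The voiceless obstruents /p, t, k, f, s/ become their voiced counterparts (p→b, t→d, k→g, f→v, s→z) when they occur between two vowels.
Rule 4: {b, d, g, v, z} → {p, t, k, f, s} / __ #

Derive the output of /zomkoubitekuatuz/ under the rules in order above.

Rule 1 (intervocalic spirantization): /b/ is a stop between vowels /u/ and /i/, so it spirantizes to the fricative [v]. /t/ is a stop between vowels /i/ and /e/, so it spirantizes to the fricative [s]. /k/ is a stop between vowels /e/ and /u/, so it spirantizes to the fricative [x]. /t/ is a stop between vowels /a/ and /u/, so it spirantizes to the fricative [s]. /zomkoubitekuatuz/ → zomkouvisexuasuz.
Rule 2 (post-nasal voicing): /k/ is a voiceless stop immediately after the nasal /m/, so it voices to [g]. /zomkouvisexuasuz/ → zomgouvisexuasuz.
Rule 3 (intervocalic voicing): /s/ is a voiceless obstruent between vowels /i/ and /e/, so it voices to [z]. /s/ is a voiceless obstruent between vowels /a/ and /u/, so it voices to [z]. /zomgouvisexuasuz/ → zomgouvizexuazuz.
Rule 4 (final devoicing): /z/ is a voiced obstruent in word-final position, so it devoices to [s]. /zomgouvizexuazuz/ → zomgouvizexuazus.

zomgouvizexuazus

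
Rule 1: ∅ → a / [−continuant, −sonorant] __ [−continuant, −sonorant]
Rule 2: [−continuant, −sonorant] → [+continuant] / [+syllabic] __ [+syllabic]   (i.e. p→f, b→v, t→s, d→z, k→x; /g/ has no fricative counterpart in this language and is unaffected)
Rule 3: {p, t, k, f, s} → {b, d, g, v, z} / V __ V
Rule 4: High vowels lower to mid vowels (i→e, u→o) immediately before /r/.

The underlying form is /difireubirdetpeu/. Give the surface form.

Rule 1 (stop-cluster a-epenthesis): /t/ and /p/ form a stop–stop cluster, so [a] is inserted between them. /difireubirdetpeu/ → difireubirdetapeu.
Rule 2 (intervocalic spirantization): /b/ is a stop between vowels /u/ and /i/, so it spirantizes to the fricative [v]. /t/ is a stop between vowels /e/ and /a/, so it spirantizes to the fricative [s]. /p/ is a stop between vowels /a/ and /e/, so it spirantizes to the fricative [f]. /difireubirdetapeu/ → difireuvirdesafeu.
Rule 3 (intervocalic voicing): /f/ is a voiceless obstruent between vowels /i/ and /i/, so it voices to [v]. /s/ is a voiceless obstruent between vowels /e/ and /a/, so it voices to [z]. /f/ is a voiceless obstruent between vowels /a/ and /e/, so it voices to [v]. /difireuvirdesafeu/ → divireuvirdezaveu.
Rule 4 (pre-rhotic lowering): /i/ is a high vowel immediately before /r/, so it lowers to [e]. /i/ is a high vowel immediately before /r/, so it lowers to [e]. /divireuvirdezaveu/ → divereuverdezaveu.

divereuverdezaveu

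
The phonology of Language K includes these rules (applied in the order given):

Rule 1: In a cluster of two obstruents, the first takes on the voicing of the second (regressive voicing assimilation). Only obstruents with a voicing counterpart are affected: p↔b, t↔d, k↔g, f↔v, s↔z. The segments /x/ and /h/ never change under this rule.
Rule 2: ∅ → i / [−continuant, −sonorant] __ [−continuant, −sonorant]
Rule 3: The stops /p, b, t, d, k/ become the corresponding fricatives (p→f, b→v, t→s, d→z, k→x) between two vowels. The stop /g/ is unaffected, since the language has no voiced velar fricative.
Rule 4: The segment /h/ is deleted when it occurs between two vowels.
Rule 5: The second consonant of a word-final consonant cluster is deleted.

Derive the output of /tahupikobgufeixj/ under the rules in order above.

taufixovigufeix

Rule 1 (regressive voicing assimilation): no segment meets the environment; /tahupikobgufeixj/ is unchanged.
Rule 2 (stop-cluster i-epenthesis): /b/ and /g/ form a stop–stop cluster, so [i] is inserted between them. /tahupikobgufeixj/ → tahupikobigufeixj.
Rule 3 (intervocalic spirantization): /p/ is a stop between vowels /u/ and /i/, so it spirantizes to the fricative [f]. /k/ is a stop between vowels /i/ and /o/, so it spirantizes to the fricative [x]. /b/ is a stop between vowels /o/ and /i/, so it spirantizes to the fricative [v]. /tahupikobigufeixj/ → tahufixovigufeixj.
Rule 4 (intervocalic h-deletion): /h/ occurs between vowels /a/ and /u/, so it deletes. /tahufixovigufeixj/ → taufixovigufeixj.
Rule 5 (final cluster simplification): /j/ is the second consonant of a word-final cluster /xj/, so it deletes. /taufixovigufeixj/ → taufixovigufeix.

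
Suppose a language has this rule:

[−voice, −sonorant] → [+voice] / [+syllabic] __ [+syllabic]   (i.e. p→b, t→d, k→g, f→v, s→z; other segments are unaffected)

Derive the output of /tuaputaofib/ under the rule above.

tuabudaovib

Scanning /tuaputaofib/: /t/ at position 1 is not in the conditioning environment; /p/ is a voiceless obstruent between vowels /a/ and /u/, so it voices to [b]; /t/ is a voiceless obstruent between vowels /u/ and /a/, so it voices to [d]; /f/ is a voiceless obstruent between vowels /o/ and /i/, so it voices to [v].
Result: [tuabudaovib].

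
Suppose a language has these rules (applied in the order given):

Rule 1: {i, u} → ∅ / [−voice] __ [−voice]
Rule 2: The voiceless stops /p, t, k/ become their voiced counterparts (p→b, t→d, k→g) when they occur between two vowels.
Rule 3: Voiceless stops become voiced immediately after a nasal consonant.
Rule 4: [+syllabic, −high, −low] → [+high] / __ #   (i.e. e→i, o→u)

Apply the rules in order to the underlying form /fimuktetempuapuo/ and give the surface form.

fimuktedembuabuu

Rule 1 (high vowel syncope): no segment meets the environment; /fimuktetempuapuo/ is unchanged.
Rule 2 (intervocalic voicing): /t/ is a voiceless stop between vowels /e/ and /e/, so it voices to [d]. /p/ is a voiceless stop between vowels /a/ and /u/, so it voices to [b]. /fimuktetempuapuo/ → fimuktedempuabuo.
Rule 3 (post-nasal voicing): /p/ is a voiceless stop immediately after the nasal /m/, so it voices to [b]. /fimuktedempuabuo/ → fimuktedembuabuo.
Rule 4 (final vowel raising): /o/ is a mid vowel in word-final position, so it raises to [u]. /fimuktedembuabuo/ → fimuktedembuabuu.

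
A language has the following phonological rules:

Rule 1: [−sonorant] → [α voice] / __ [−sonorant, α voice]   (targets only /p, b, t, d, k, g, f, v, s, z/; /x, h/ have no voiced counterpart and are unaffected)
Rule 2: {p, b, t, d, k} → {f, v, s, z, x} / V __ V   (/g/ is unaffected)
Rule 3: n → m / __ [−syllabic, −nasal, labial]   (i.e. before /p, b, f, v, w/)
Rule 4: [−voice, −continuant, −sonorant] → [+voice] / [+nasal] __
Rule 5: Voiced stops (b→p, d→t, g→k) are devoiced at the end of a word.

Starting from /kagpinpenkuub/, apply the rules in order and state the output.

Rule 1 (regressive voicing assimilation): /g/ precedes the voiceless obstruent /p/, so it devoices to [k] by assimilation. /kagpinpenkuub/ → kakpinpenkuub.
Rule 2 (intervocalic spirantization): no segment meets the environment; /kakpinpenkuub/ is unchanged.
Rule 3 (nasal place assimilation): /n/ precedes the labial consonant /p/, so it assimilates in place to [m]. /kakpinpenkuub/ → kakpimpenkuub.
Rule 4 (post-nasal voicing): /p/ is a voiceless stop immediately after the nasal /m/, so it voices to [b]. /k/ is a voiceless stop immediately after the nasal /n/, so it voices to [g]. /kakpimpenkuub/ → kakpimbenguub.
Rule 5 (final devoicing): /b/ is a voiced stop in word-final position, so it devoices to [p]. /kakpimbenguub/ → kakpimbenguup.

kakpimbenguup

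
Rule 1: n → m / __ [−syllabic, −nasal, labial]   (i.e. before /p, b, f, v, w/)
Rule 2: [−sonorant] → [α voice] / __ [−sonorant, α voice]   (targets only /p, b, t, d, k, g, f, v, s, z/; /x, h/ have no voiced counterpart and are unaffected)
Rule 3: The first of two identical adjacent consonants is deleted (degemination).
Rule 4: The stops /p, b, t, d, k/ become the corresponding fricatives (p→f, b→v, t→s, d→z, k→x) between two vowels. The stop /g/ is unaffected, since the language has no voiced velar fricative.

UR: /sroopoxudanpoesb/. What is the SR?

sroofoxuzampoezb

Rule 1 (nasal place assimilation): /n/ precedes the labial consonant /p/, so it assimilates in place to [m]. /sroopoxudanpoesb/ → sroopoxudampoesb.
Rule 2 (regressive voicing assimilation): /s/ precedes the voiced obstruent /b/, so it voices to [z] by assimilation. /sroopoxudampoesb/ → sroopoxudampoezb.
Rule 3 (degemination): no segment meets the environment; /sroopoxudampoezb/ is unchanged.
Rule 4 (intervocalic spirantization): /p/ is a stop between vowels /o/ and /o/, so it spirantizes to the fricative [f]. /d/ is a stop between vowels /u/ and /a/, so it spirantizes to the fricative [z]. /sroopoxudampoezb/ → sroofoxuzampoezb.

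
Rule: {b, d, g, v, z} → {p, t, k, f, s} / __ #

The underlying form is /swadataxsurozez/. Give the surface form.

Scanning /swadataxsurozez/: /d/ at position 4 is not in the conditioning environment; /z/ at position 13 is not in the conditioning environment; /z/ is a voiced obstruent in word-final position, so it devoices to [s].
Result: [swadataxsurozes].

swadataxsurozes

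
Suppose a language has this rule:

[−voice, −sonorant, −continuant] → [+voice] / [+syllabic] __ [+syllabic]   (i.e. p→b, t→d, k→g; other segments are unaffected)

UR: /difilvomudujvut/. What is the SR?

No segment of /difilvomudujvut/ meets the structural description of the rule, so the form surfaces unchanged.

difilvomudujvut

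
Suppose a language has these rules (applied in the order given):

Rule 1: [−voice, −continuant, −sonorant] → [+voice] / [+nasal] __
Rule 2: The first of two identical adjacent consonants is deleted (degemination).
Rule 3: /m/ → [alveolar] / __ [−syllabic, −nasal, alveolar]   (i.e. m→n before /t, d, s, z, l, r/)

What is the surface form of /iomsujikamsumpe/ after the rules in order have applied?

Rule 1 (post-nasal voicing): /p/ is a voiceless stop immediately after the nasal /m/, so it voices to [b]. /iomsujikamsumpe/ → iomsujikamsumbe.
Rule 2 (degemination): no segment meets the environment; /iomsujikamsumbe/ is unchanged.
Rule 3 (nasal place assimilation): /m/ precedes the alveolar consonant /s/, so it assimilates in place to [n]. /m/ precedes the alveolar consonant /s/, so it assimilates in place to [n]. /iomsujikamsumbe/ → ionsujikansumbe.

ionsujikansumbe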